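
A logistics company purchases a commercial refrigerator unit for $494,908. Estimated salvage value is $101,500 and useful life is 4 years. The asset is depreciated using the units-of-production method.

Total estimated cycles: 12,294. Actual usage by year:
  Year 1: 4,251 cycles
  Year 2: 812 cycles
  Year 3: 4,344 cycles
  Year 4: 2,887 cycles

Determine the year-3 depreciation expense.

Depreciable base = $494,908 − $101,500 = $393,408.
Rate = $393,408 / 12,294 cycles = $32 per cycle.
Year 1: 4,251 × $32 = $136,032. Book value $358,876.
Year 2: 812 × $32 = $25,984. Book value $332,892.
Year 3: 4,344 × $32 = $139,008. Book value $193,884.

$139,008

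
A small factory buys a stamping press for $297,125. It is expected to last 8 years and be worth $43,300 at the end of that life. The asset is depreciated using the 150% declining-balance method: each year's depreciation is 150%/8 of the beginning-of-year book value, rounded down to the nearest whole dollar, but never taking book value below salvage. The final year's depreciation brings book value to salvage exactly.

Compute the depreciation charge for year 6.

Depreciable base = $297,125 − $43,300 = $253,825.
Year 1: ⌊$297,125 × 150%/8⌋ = $55,710. Book value $241,415.
Year 2: ⌊$241,415 × 150%/8⌋ = $45,265. Book value $196,150.
Year 3: ⌊$196,150 × 150%/8⌋ = $36,778. Book value $159,372.
Year 4: ⌊$159,372 × 150%/8⌋ = $29,882. Book value $129,490.
Year 5: ⌊$129,490 × 150%/8⌋ = $24,279. Book value $105,211.
Year 6: ⌊$105,211 × 150%/8⌋ = $19,727. Book value $85,484.

$19,727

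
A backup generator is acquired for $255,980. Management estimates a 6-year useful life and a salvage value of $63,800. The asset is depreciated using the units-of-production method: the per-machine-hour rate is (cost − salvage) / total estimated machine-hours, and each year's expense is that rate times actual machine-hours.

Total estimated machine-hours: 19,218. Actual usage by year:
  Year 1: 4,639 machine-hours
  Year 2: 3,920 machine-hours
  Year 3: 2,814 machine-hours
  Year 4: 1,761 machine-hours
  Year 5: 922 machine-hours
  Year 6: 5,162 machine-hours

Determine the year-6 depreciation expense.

Depreciable base = $255,980 − $63,800 = $192,180.
Rate = $192,180 / 19,218 machine-hours = $10 per machine-hour.
Year 1: 4,639 × $10 = $46,390. Book value $209,590.
Year 2: 3,920 × $10 = $39,200. Book value $170,390.
Year 3: 2,814 × $10 = $28,140. Book value $142,250.
Year 4: 1,761 × $10 = $17,610. Book value $124,640.
Year 5: 922 × $10 = $9,220. Book value $115,420.
Year 6: 5,162 × $10 = $51,620. Book value $63,800.

$51,620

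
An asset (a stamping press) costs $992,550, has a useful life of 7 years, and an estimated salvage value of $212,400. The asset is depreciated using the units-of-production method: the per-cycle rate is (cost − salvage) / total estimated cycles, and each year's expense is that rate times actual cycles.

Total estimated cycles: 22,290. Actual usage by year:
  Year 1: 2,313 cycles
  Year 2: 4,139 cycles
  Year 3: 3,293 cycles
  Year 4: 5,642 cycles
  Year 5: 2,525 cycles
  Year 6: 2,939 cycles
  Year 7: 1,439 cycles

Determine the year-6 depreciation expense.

$102,865

Depreciable base = $992,550 − $212,400 = $780,150.
Rate = $780,150 / 22,290 cycles = $35 per cycle.
Year 1: 2,313 × $35 = $80,955. Book value $911,595.
Year 2: 4,139 × $35 = $144,865. Book value $766,730.
Year 3: 3,293 × $35 = $115,255. Book value $651,475.
Year 4: 5,642 × $35 = $197,470. Book value $454,005.
Year 5: 2,525 × $35 = $88,375. Book value $365,630.
Year 6: 2,939 × $35 = $102,865. Book value $262,765.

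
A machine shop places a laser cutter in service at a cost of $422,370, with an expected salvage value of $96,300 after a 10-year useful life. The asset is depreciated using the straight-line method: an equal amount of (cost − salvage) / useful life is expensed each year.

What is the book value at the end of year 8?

Depreciable base = $422,370 − $96,300 = $326,070.
Annual expense = $326,070 / 10 = $32,607.
End of year 1: book value $389,763.
End of year 2: book value $357,156.
End of year 3: book value $324,549.
End of year 4: book value $291,942.
End of year 5: book value $259,335.
End of year 6: book value $226,728.
End of year 7: book value $194,121.
End of year 8: book value $161,514.

$161,514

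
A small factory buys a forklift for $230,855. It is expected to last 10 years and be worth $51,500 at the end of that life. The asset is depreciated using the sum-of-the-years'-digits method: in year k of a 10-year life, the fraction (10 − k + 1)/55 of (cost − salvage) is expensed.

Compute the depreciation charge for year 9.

Depreciable base = $230,855 − $51,500 = $179,355.
Sum of the years' digits = 10+9+8+7+6+5+4+3+2+1 = 55.
Year 1: $179,355 × 10/55 = $32,610. Book value $198,245.
Year 2: $179,355 × 9/55 = $29,349. Book value $168,896.
Year 3: $179,355 × 8/55 = $26,088. Book value $142,808.
Year 4: $179,355 × 7/55 = $22,827. Book value $119,981.
Year 5: $179,355 × 6/55 = $19,566. Book value $100,415.
Year 6: $179,355 × 5/55 = $16,305. Book value $84,110.
Year 7: $179,355 × 4/55 = $13,044. Book value $71,066.
Year 8: $179,355 × 3/55 = $9,783. Book value $61,283.
Year 9: $179,355 × 2/55 = $6,522. Book value $54,761.

$6,522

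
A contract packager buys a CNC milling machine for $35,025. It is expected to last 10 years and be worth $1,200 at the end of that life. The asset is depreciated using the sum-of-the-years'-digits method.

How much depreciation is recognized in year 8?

$1,845

Depreciable base = $35,025 − $1,200 = $33,825.
Sum of the years' digits = 10+9+8+7+6+5+4+3+2+1 = 55.
Year 1: $33,825 × 10/55 = $6,150. Book value $28,875.
Year 2: $33,825 × 9/55 = $5,535. Book value $23,340.
Year 3: $33,825 × 8/55 = $4,920. Book value $18,420.
Year 4: $33,825 × 7/55 = $4,305. Book value $14,115.
Year 5: $33,825 × 6/55 = $3,690. Book value $10,425.
Year 6: $33,825 × 5/55 = $3,075. Book value $7,350.
Year 7: $33,825 × 4/55 = $2,460. Book value $4,890.
Year 8: $33,825 × 3/55 = $1,845. Book value $3,045.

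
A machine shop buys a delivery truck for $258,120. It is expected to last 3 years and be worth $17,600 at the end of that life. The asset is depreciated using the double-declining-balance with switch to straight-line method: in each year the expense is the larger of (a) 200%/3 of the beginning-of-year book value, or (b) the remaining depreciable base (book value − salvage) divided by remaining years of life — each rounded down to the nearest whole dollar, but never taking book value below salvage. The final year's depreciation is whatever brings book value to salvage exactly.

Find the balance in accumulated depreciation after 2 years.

$229,440

Depreciable base = $258,120 − $17,600 = $240,520.
Year 1: DB = ⌊$258,120 × 200%/3⌋ = $172,080; SL = ⌊$240,520/3⌋ = $80,173 → take DB $172,080. Book value $86,040.
Year 2: DB = ⌊$86,040 × 200%/3⌋ = $57,360; SL = ⌊$68,440/2⌋ = $34,220 → take DB $57,360. Book value $28,680.
Accumulated through year 2 = $258,120 − $28,680 = $229,440.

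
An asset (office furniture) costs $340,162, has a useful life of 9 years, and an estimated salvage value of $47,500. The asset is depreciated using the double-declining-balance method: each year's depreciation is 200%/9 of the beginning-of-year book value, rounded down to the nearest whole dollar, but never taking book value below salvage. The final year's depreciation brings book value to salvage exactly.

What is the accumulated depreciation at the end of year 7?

Depreciable base = $340,162 − $47,500 = $292,662.
Year 1: ⌊$340,162 × 200%/9⌋ = $75,591. Book value $264,571.
Year 2: ⌊$264,571 × 200%/9⌋ = $58,793. Book value $205,778.
Year 3: ⌊$205,778 × 200%/9⌋ = $45,728. Book value $160,050.
Year 4: ⌊$160,050 × 200%/9⌋ = $35,566. Book value $124,484.
Year 5: ⌊$124,484 × 200%/9⌋ = $27,663. Book value $96,821.
Year 6: ⌊$96,821 × 200%/9⌋ = $21,515. Book value $75,306.
Year 7: ⌊$75,306 × 200%/9⌋ = $16,734. Book value $58,572.
Accumulated through year 7 = $340,162 − $58,572 = $281,590.

$281,590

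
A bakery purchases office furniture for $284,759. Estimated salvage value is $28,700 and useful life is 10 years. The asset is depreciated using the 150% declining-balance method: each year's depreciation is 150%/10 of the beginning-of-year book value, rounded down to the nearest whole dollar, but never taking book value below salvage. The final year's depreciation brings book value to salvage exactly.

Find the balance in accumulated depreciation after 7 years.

Depreciable base = $284,759 − $28,700 = $256,059.
Year 1: ⌊$284,759 × 150%/10⌋ = $42,713. Book value $242,046.
Year 2: ⌊$242,046 × 150%/10⌋ = $36,306. Book value $205,740.
Year 3: ⌊$205,740 × 150%/10⌋ = $30,861. Book value $174,879.
Year 4: ⌊$174,879 × 150%/10⌋ = $26,231. Book value $148,648.
Year 5: ⌊$148,648 × 150%/10⌋ = $22,297. Book value $126,351.
Year 6: ⌊$126,351 × 150%/10⌋ = $18,952. Book value $107,399.
Year 7: ⌊$107,399 × 150%/10⌋ = $16,109. Book value $91,290.
Accumulated through year 7 = $284,759 − $91,290 = $193,469.

$193,469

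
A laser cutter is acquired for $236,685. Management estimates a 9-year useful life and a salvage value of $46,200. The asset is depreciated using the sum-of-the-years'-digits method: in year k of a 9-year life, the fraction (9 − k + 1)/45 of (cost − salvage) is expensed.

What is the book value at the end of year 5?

Depreciable base = $236,685 − $46,200 = $190,485.
Sum of the years' digits = 9+8+7+6+5+4+3+2+1 = 45.
Year 1: $190,485 × 9/45 = $38,097. Book value $198,588.
Year 2: $190,485 × 8/45 = $33,864. Book value $164,724.
Year 3: $190,485 × 7/45 = $29,631. Book value $135,093.
Year 4: $190,485 × 6/45 = $25,398. Book value $109,695.
Year 5: $190,485 × 5/45 = $21,165. Book value $88,530.

$88,530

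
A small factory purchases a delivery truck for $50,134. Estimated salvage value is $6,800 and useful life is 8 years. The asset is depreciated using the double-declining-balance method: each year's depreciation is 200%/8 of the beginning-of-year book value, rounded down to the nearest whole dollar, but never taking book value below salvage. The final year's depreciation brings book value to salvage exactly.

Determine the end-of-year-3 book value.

$21,151

Depreciable base = $50,134 − $6,800 = $43,334.
Year 1: ⌊$50,134 × 200%/8⌋ = $12,533. Book value $37,601.
Year 2: ⌊$37,601 × 200%/8⌋ = $9,400. Book value $28,201.
Year 3: ⌊$28,201 × 200%/8⌋ = $7,050. Book value $21,151.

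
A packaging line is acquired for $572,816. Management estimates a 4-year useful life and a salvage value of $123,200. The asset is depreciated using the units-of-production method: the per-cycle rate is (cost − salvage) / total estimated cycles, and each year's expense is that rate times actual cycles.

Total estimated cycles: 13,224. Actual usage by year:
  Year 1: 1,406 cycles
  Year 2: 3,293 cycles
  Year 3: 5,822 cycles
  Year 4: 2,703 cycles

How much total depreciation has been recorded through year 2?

Depreciable base = $572,816 − $123,200 = $449,616.
Rate = $449,616 / 13,224 cycles = $34 per cycle.
Year 1: 1,406 × $34 = $47,804. Book value $525,012.
Year 2: 3,293 × $34 = $111,962. Book value $413,050.
Accumulated through year 2 = $572,816 − $413,050 = $159,766.

$159,766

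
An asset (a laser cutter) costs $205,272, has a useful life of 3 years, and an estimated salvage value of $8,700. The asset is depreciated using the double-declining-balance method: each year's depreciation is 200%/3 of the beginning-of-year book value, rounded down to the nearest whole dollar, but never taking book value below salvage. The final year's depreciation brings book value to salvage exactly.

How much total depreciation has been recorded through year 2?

$182,464

Depreciable base = $205,272 − $8,700 = $196,572.
Year 1: ⌊$205,272 × 200%/3⌋ = $136,848. Book value $68,424.
Year 2: ⌊$68,424 × 200%/3⌋ = $45,616. Book value $22,808.
Accumulated through year 2 = $205,272 − $22,808 = $182,464.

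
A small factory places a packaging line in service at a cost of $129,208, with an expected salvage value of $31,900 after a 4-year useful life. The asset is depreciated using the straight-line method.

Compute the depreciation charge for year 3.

Depreciable base = $129,208 − $31,900 = $97,308.
Annual expense = $97,308 / 4 = $24,327.

$24,327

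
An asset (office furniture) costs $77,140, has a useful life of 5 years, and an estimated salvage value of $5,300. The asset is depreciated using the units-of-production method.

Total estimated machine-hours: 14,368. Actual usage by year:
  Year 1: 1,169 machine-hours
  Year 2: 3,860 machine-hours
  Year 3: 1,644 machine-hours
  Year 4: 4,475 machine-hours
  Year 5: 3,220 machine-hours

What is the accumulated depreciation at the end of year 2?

Depreciable base = $77,140 − $5,300 = $71,840.
Rate = $71,840 / 14,368 machine-hours = $5 per machine-hour.
Year 1: 1,169 × $5 = $5,845. Book value $71,295.
Year 2: 3,860 × $5 = $19,300. Book value $51,995.
Accumulated through year 2 = $77,140 − $51,995 = $25,145.

$25,145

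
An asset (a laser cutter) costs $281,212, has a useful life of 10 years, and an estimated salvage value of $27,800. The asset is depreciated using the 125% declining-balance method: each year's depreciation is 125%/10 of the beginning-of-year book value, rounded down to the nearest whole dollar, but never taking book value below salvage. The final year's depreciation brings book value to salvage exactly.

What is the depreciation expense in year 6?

Depreciable base = $281,212 − $27,800 = $253,412.
Year 1: ⌊$281,212 × 125%/10⌋ = $35,151. Book value $246,061.
Year 2: ⌊$246,061 × 125%/10⌋ = $30,757. Book value $215,304.
Year 3: ⌊$215,304 × 125%/10⌋ = $26,913. Book value $188,391.
Year 4: ⌊$188,391 × 125%/10⌋ = $23,548. Book value $164,843.
Year 5: ⌊$164,843 × 125%/10⌋ = $20,605. Book value $144,238.
Year 6: ⌊$144,238 × 125%/10⌋ = $18,029. Book value $126,209.

$18,029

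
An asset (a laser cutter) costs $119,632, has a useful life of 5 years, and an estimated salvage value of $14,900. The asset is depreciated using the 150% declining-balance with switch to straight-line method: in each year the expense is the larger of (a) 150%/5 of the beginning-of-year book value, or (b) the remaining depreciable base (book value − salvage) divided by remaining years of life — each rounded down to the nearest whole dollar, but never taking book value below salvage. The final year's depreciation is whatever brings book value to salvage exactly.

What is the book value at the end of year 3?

Depreciable base = $119,632 − $14,900 = $104,732.
Year 1: DB = ⌊$119,632 × 150%/5⌋ = $35,889; SL = ⌊$104,732/5⌋ = $20,946 → take DB $35,889. Book value $83,743.
Year 2: DB = ⌊$83,743 × 150%/5⌋ = $25,122; SL = ⌊$68,843/4⌋ = $17,210 → take DB $25,122. Book value $58,621.
Year 3: DB = ⌊$58,621 × 150%/5⌋ = $17,586; SL = ⌊$43,721/3⌋ = $14,573 → take DB $17,586. Book value $41,035.

$41,035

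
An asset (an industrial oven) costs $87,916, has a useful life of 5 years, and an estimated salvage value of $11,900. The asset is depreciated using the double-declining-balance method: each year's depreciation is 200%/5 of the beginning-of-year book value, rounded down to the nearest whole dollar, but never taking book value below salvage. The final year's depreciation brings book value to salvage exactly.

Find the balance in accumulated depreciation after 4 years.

$76,016

Depreciable base = $87,916 − $11,900 = $76,016.
Year 1: ⌊$87,916 × 200%/5⌋ = $35,166. Book value $52,750.
Year 2: ⌊$52,750 × 200%/5⌋ = $21,100. Book value $31,650.
Year 3: ⌊$31,650 × 200%/5⌋ = $12,660. Book value $18,990.
Year 4: ⌊$18,990 × 200%/5⌋ = $7,596, capped at $7,090. Book value $11,900.
Accumulated through year 4 = $87,916 − $11,900 = $76,016.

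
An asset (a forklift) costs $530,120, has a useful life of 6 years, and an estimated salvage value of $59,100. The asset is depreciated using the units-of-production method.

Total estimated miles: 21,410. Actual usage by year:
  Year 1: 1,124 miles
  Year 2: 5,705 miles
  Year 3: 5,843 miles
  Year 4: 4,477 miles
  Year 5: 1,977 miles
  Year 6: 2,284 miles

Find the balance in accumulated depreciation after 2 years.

Depreciable base = $530,120 − $59,100 = $471,020.
Rate = $471,020 / 21,410 miles = $22 per mile.
Year 1: 1,124 × $22 = $24,728. Book value $505,392.
Year 2: 5,705 × $22 = $125,510. Book value $379,882.
Accumulated through year 2 = $530,120 − $379,882 = $150,238.

$150,238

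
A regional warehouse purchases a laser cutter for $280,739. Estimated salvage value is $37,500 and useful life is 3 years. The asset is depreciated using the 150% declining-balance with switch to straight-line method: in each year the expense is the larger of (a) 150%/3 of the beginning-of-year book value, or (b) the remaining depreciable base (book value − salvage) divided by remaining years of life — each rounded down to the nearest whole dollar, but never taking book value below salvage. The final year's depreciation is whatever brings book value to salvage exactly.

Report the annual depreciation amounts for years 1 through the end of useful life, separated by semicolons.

Depreciable base = $280,739 − $37,500 = $243,239.
Year 1: DB = ⌊$280,739 × 150%/3⌋ = $140,369; SL = ⌊$243,239/3⌋ = $81,079 → take DB $140,369. Book value $140,370.
Year 2: DB = ⌊$140,370 × 150%/3⌋ = $70,185; SL = ⌊$102,870/2⌋ = $51,435 → take DB $70,185. Book value $70,185.
Year 3 (final): $70,185 − $37,500 = $32,685. Book value $37,500.

$140,369; $70,185; $32,685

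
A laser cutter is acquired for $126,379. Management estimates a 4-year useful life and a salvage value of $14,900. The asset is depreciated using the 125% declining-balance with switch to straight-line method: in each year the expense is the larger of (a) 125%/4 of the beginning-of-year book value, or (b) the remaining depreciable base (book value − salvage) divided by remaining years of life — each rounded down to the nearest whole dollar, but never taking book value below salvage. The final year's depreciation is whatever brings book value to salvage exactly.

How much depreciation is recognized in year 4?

Depreciable base = $126,379 − $14,900 = $111,479.
Year 1: DB = ⌊$126,379 × 125%/4⌋ = $39,493; SL = ⌊$111,479/4⌋ = $27,869 → take DB $39,493. Book value $86,886.
Year 2: DB = ⌊$86,886 × 125%/4⌋ = $27,151; SL = ⌊$71,986/3⌋ = $23,995 → take DB $27,151. Book value $59,735.
Year 3: DB = ⌊$59,735 × 125%/4⌋ = $18,667; SL = ⌊$44,835/2⌋ = $22,417 → take SL $22,417. Book value $37,318.
Year 4 (final): $37,318 − $14,900 = $22,418. Book value $14,900.

$22,418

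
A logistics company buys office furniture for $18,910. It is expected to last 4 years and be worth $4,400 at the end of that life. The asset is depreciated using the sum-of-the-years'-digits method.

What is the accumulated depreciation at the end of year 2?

Depreciable base = $18,910 − $4,400 = $14,510.
Sum of the years' digits = 4+3+2+1 = 10.
Year 1: $14,510 × 4/10 = $5,804. Book value $13,106.
Year 2: $14,510 × 3/10 = $4,353. Book value $8,753.
Accumulated through year 2 = $18,910 − $8,753 = $10,157.

$10,157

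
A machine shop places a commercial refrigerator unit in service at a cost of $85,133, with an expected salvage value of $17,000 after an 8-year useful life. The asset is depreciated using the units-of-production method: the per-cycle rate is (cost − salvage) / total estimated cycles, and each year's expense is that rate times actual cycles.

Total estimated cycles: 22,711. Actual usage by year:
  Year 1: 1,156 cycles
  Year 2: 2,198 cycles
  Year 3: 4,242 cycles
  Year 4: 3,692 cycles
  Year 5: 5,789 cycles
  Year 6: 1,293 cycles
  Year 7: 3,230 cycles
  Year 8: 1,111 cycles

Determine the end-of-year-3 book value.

Depreciable base = $85,133 − $17,000 = $68,133.
Rate = $68,133 / 22,711 cycles = $3 per cycle.
Year 1: 1,156 × $3 = $3,468. Book value $81,665.
Year 2: 2,198 × $3 = $6,594. Book value $75,071.
Year 3: 4,242 × $3 = $12,726. Book value $62,345.

$62,345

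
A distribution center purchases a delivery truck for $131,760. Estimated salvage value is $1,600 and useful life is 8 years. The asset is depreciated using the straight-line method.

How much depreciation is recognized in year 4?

Depreciable base = $131,760 − $1,600 = $130,160.
Annual expense = $130,160 / 8 = $16,270.

$16,270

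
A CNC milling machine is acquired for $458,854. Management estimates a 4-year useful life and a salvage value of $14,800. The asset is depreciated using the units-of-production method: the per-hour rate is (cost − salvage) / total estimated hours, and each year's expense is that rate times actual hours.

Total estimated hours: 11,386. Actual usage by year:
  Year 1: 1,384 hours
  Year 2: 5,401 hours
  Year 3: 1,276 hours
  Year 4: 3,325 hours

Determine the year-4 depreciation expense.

Depreciable base = $458,854 − $14,800 = $444,054.
Rate = $444,054 / 11,386 hours = $39 per hour.
Year 1: 1,384 × $39 = $53,976. Book value $404,878.
Year 2: 5,401 × $39 = $210,639. Book value $194,239.
Year 3: 1,276 × $39 = $49,764. Book value $144,475.
Year 4: 3,325 × $39 = $129,675. Book value $14,800.

$129,675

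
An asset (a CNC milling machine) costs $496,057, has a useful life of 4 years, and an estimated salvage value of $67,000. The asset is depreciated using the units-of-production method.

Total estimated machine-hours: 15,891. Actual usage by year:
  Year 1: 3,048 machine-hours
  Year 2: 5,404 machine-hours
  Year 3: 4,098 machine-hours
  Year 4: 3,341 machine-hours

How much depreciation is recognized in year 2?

Depreciable base = $496,057 − $67,000 = $429,057.
Rate = $429,057 / 15,891 machine-hours = $27 per machine-hour.
Year 1: 3,048 × $27 = $82,296. Book value $413,761.
Year 2: 5,404 × $27 = $145,908. Book value $267,853.

$145,908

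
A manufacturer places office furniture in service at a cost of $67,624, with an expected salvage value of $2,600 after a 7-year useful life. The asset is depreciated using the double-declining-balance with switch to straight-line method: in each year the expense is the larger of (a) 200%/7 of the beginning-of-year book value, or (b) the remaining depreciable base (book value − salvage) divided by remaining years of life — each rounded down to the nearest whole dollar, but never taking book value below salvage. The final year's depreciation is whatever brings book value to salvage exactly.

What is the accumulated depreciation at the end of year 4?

Depreciable base = $67,624 − $2,600 = $65,024.
Year 1: DB = ⌊$67,624 × 200%/7⌋ = $19,321; SL = ⌊$65,024/7⌋ = $9,289 → take DB $19,321. Book value $48,303.
Year 2: DB = ⌊$48,303 × 200%/7⌋ = $13,800; SL = ⌊$45,703/6⌋ = $7,617 → take DB $13,800. Book value $34,503.
Year 3: DB = ⌊$34,503 × 200%/7⌋ = $9,858; SL = ⌊$31,903/5⌋ = $6,380 → take DB $9,858. Book value $24,645.
Year 4: DB = ⌊$24,645 × 200%/7⌋ = $7,041; SL = ⌊$22,045/4⌋ = $5,511 → take DB $7,041. Book value $17,604.
Accumulated through year 4 = $67,624 − $17,604 = $50,020.

$50,020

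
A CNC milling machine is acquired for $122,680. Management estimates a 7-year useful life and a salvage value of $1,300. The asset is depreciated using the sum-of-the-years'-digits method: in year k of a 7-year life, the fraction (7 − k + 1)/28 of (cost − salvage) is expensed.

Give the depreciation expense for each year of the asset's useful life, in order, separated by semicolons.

$30,345; $26,010; $21,675; $17,340; $13,005; $8,670; $4,335

Depreciable base = $122,680 − $1,300 = $121,380.
Sum of the years' digits = 7+6+5+4+3+2+1 = 28.
Year 1: $121,380 × 7/28 = $30,345. Book value $92,335.
Year 2: $121,380 × 6/28 = $26,010. Book value $66,325.
Year 3: $121,380 × 5/28 = $21,675. Book value $44,650.
Year 4: $121,380 × 4/28 = $17,340. Book value $27,310.
Year 5: $121,380 × 3/28 = $13,005. Book value $14,305.
Year 6: $121,380 × 2/28 = $8,670. Book value $5,635.
Year 7: $121,380 × 1/28 = $4,335. Book value $1,300.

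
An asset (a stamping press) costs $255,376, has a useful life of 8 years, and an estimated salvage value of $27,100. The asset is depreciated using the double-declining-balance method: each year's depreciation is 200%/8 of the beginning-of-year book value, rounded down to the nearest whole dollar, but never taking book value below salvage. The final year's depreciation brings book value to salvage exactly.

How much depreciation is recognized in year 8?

$6,990

Depreciable base = $255,376 − $27,100 = $228,276.
Year 1: ⌊$255,376 × 200%/8⌋ = $63,844. Book value $191,532.
Year 2: ⌊$191,532 × 200%/8⌋ = $47,883. Book value $143,649.
Year 3: ⌊$143,649 × 200%/8⌋ = $35,912. Book value $107,737.
Year 4: ⌊$107,737 × 200%/8⌋ = $26,934. Book value $80,803.
Year 5: ⌊$80,803 × 200%/8⌋ = $20,200. Book value $60,603.
Year 6: ⌊$60,603 × 200%/8⌋ = $15,150. Book value $45,453.
Year 7: ⌊$45,453 × 200%/8⌋ = $11,363. Book value $34,090.
Year 8 (final): $34,090 − $27,100 = $6,990. Book value $27,100.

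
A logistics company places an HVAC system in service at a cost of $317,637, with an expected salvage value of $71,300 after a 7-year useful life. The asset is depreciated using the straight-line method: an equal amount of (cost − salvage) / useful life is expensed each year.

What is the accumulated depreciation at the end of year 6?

Depreciable base = $317,637 − $71,300 = $246,337.
Annual expense = $246,337 / 7 = $35,191.
End of year 1: book value $282,446.
End of year 2: book value $247,255.
End of year 3: book value $212,064.
End of year 4: book value $176,873.
End of year 5: book value $141,682.
End of year 6: book value $106,491.
Accumulated through year 6 = $317,637 − $106,491 = $211,146.

$211,146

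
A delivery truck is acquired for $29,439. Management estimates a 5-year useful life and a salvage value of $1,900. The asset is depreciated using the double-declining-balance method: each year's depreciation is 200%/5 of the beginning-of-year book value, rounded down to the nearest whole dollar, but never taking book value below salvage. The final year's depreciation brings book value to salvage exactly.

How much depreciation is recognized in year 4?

$2,544

Depreciable base = $29,439 − $1,900 = $27,539.
Year 1: ⌊$29,439 × 200%/5⌋ = $11,775. Book value $17,664.
Year 2: ⌊$17,664 × 200%/5⌋ = $7,065. Book value $10,599.
Year 3: ⌊$10,599 × 200%/5⌋ = $4,239. Book value $6,360.
Year 4: ⌊$6,360 × 200%/5⌋ = $2,544. Book value $3,816.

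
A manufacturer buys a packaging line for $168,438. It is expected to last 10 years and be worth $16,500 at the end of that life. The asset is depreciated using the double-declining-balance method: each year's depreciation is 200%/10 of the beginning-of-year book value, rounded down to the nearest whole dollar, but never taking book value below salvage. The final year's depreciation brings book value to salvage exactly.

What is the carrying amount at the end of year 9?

Depreciable base = $168,438 − $16,500 = $151,938.
Year 1: ⌊$168,438 × 200%/10⌋ = $33,687. Book value $134,751.
Year 2: ⌊$134,751 × 200%/10⌋ = $26,950. Book value $107,801.
Year 3: ⌊$107,801 × 200%/10⌋ = $21,560. Book value $86,241.
Year 4: ⌊$86,241 × 200%/10⌋ = $17,248. Book value $68,993.
Year 5: ⌊$68,993 × 200%/10⌋ = $13,798. Book value $55,195.
Year 6: ⌊$55,195 × 200%/10⌋ = $11,039. Book value $44,156.
Year 7: ⌊$44,156 × 200%/10⌋ = $8,831. Book value $35,325.
Year 8: ⌊$35,325 × 200%/10⌋ = $7,065. Book value $28,260.
Year 9: ⌊$28,260 × 200%/10⌋ = $5,652. Book value $22,608.

$22,608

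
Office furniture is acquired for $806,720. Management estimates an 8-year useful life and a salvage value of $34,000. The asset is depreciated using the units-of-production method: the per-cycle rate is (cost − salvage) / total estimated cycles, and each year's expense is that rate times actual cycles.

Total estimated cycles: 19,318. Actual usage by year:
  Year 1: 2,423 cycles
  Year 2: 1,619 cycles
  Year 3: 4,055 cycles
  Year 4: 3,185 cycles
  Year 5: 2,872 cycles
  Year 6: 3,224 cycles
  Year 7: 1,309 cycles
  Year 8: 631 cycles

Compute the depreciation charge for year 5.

Depreciable base = $806,720 − $34,000 = $772,720.
Rate = $772,720 / 19,318 cycles = $40 per cycle.
Year 1: 2,423 × $40 = $96,920. Book value $709,800.
Year 2: 1,619 × $40 = $64,760. Book value $645,040.
Year 3: 4,055 × $40 = $162,200. Book value $482,840.
Year 4: 3,185 × $40 = $127,400. Book value $355,440.
Year 5: 2,872 × $40 = $114,880. Book value $240,560.

$114,880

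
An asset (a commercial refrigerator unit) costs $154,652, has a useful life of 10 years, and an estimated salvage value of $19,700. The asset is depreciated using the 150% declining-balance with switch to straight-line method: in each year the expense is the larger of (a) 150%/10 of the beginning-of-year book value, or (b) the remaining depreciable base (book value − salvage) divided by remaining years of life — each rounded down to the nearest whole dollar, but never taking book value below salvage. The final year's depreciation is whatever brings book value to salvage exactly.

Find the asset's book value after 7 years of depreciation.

$48,672

Depreciable base = $154,652 − $19,700 = $134,952.
Year 1: DB = ⌊$154,652 × 150%/10⌋ = $23,197; SL = ⌊$134,952/10⌋ = $13,495 → take DB $23,197. Book value $131,455.
Year 2: DB = ⌊$131,455 × 150%/10⌋ = $19,718; SL = ⌊$111,755/9⌋ = $12,417 → take DB $19,718. Book value $111,737.
Year 3: DB = ⌊$111,737 × 150%/10⌋ = $16,760; SL = ⌊$92,037/8⌋ = $11,504 → take DB $16,760. Book value $94,977.
Year 4: DB = ⌊$94,977 × 150%/10⌋ = $14,246; SL = ⌊$75,277/7⌋ = $10,753 → take DB $14,246. Book value $80,731.
Year 5: DB = ⌊$80,731 × 150%/10⌋ = $12,109; SL = ⌊$61,031/6⌋ = $10,171 → take DB $12,109. Book value $68,622.
Year 6: DB = ⌊$68,622 × 150%/10⌋ = $10,293; SL = ⌊$48,922/5⌋ = $9,784 → take DB $10,293. Book value $58,329.
Year 7: DB = ⌊$58,329 × 150%/10⌋ = $8,749; SL = ⌊$38,629/4⌋ = $9,657 → take SL $9,657. Book value $48,672.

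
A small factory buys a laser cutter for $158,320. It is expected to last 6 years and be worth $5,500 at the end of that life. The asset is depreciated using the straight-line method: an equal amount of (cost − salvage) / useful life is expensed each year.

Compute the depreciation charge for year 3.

Depreciable base = $158,320 − $5,500 = $152,820.
Annual expense = $152,820 / 6 = $25,470.

$25,470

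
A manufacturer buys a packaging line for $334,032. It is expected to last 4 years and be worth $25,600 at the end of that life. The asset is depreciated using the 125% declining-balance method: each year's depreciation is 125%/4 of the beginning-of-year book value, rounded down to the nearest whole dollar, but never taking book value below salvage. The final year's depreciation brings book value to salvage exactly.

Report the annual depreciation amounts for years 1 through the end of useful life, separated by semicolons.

$104,385; $71,764; $49,338; $82,945

Depreciable base = $334,032 − $25,600 = $308,432.
Year 1: ⌊$334,032 × 125%/4⌋ = $104,385. Book value $229,647.
Year 2: ⌊$229,647 × 125%/4⌋ = $71,764. Book value $157,883.
Year 3: ⌊$157,883 × 125%/4⌋ = $49,338. Book value $108,545.
Year 4 (final): $108,545 − $25,600 = $82,945. Book value $25,600.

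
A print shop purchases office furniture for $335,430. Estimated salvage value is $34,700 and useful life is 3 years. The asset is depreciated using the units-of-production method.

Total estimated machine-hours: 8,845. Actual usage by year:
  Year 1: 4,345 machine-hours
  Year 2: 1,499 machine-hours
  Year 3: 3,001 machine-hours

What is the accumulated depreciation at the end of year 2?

Depreciable base = $335,430 − $34,700 = $300,730.
Rate = $300,730 / 8,845 machine-hours = $34 per machine-hour.
Year 1: 4,345 × $34 = $147,730. Book value $187,700.
Year 2: 1,499 × $34 = $50,966. Book value $136,734.
Accumulated through year 2 = $335,430 − $136,734 = $198,696.

$198,696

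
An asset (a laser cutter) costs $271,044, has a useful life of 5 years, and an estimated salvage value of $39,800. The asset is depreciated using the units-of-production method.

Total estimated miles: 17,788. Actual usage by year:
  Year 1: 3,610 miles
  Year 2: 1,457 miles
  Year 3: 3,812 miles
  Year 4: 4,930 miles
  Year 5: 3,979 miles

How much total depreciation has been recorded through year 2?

$65,871

Depreciable base = $271,044 − $39,800 = $231,244.
Rate = $231,244 / 17,788 miles = $13 per mile.
Year 1: 3,610 × $13 = $46,930. Book value $224,114.
Year 2: 1,457 × $13 = $18,941. Book value $205,173.
Accumulated through year 2 = $271,044 − $205,173 = $65,871.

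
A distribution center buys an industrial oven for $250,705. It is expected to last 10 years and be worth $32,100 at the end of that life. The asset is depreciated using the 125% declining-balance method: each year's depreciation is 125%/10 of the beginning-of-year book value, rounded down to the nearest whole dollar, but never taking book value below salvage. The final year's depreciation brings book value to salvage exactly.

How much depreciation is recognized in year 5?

Depreciable base = $250,705 − $32,100 = $218,605.
Year 1: ⌊$250,705 × 125%/10⌋ = $31,338. Book value $219,367.
Year 2: ⌊$219,367 × 125%/10⌋ = $27,420. Book value $191,947.
Year 3: ⌊$191,947 × 125%/10⌋ = $23,993. Book value $167,954.
Year 4: ⌊$167,954 × 125%/10⌋ = $20,994. Book value $146,960.
Year 5: ⌊$146,960 × 125%/10⌋ = $18,370. Book value $128,590.

$18,370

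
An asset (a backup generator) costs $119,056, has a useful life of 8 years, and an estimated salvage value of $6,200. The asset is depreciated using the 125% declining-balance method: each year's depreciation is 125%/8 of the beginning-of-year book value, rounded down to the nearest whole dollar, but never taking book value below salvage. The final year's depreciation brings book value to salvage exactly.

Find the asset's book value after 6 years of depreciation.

Depreciable base = $119,056 − $6,200 = $112,856.
Year 1: ⌊$119,056 × 125%/8⌋ = $18,602. Book value $100,454.
Year 2: ⌊$100,454 × 125%/8⌋ = $15,695. Book value $84,759.
Year 3: ⌊$84,759 × 125%/8⌋ = $13,243. Book value $71,516.
Year 4: ⌊$71,516 × 125%/8⌋ = $11,174. Book value $60,342.
Year 5: ⌊$60,342 × 125%/8⌋ = $9,428. Book value $50,914.
Year 6: ⌊$50,914 × 125%/8⌋ = $7,955. Book value $42,959.

$42,959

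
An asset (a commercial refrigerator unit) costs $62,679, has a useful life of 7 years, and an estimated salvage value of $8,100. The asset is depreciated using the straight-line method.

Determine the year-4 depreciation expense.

$7,797

Depreciable base = $62,679 − $8,100 = $54,579.
Annual expense = $54,579 / 7 = $7,797.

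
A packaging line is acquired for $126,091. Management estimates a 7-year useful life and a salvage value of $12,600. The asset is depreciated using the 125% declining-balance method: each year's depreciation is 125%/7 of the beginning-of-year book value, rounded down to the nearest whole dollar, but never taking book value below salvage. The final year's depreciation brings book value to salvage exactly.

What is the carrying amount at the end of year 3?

Depreciable base = $126,091 − $12,600 = $113,491.
Year 1: ⌊$126,091 × 125%/7⌋ = $22,516. Book value $103,575.
Year 2: ⌊$103,575 × 125%/7⌋ = $18,495. Book value $85,080.
Year 3: ⌊$85,080 × 125%/7⌋ = $15,192. Book value $69,888.

$69,888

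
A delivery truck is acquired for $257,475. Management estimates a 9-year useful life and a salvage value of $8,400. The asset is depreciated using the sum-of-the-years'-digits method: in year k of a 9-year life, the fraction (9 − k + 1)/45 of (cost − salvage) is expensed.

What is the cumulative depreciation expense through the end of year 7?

Depreciable base = $257,475 − $8,400 = $249,075.
Sum of the years' digits = 9+8+7+6+5+4+3+2+1 = 45.
Year 1: $249,075 × 9/45 = $49,815. Book value $207,660.
Year 2: $249,075 × 8/45 = $44,280. Book value $163,380.
Year 3: $249,075 × 7/45 = $38,745. Book value $124,635.
Year 4: $249,075 × 6/45 = $33,210. Book value $91,425.
Year 5: $249,075 × 5/45 = $27,675. Book value $63,750.
Year 6: $249,075 × 4/45 = $22,140. Book value $41,610.
Year 7: $249,075 × 3/45 = $16,605. Book value $25,005.
Accumulated through year 7 = $257,475 − $25,005 = $232,470.

$232,470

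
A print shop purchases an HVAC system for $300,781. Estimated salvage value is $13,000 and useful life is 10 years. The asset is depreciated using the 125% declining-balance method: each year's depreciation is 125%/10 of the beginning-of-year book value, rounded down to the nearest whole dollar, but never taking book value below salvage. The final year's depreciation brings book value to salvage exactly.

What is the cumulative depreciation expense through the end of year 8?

Depreciable base = $300,781 − $13,000 = $287,781.
Year 1: ⌊$300,781 × 125%/10⌋ = $37,597. Book value $263,184.
Year 2: ⌊$263,184 × 125%/10⌋ = $32,898. Book value $230,286.
Year 3: ⌊$230,286 × 125%/10⌋ = $28,785. Book value $201,501.
Year 4: ⌊$201,501 × 125%/10⌋ = $25,187. Book value $176,314.
Year 5: ⌊$176,314 × 125%/10⌋ = $22,039. Book value $154,275.
Year 6: ⌊$154,275 × 125%/10⌋ = $19,284. Book value $134,991.
Year 7: ⌊$134,991 × 125%/10⌋ = $16,873. Book value $118,118.
Year 8: ⌊$118,118 × 125%/10⌋ = $14,764. Book value $103,354.
Accumulated through year 8 = $300,781 − $103,354 = $197,427.

$197,427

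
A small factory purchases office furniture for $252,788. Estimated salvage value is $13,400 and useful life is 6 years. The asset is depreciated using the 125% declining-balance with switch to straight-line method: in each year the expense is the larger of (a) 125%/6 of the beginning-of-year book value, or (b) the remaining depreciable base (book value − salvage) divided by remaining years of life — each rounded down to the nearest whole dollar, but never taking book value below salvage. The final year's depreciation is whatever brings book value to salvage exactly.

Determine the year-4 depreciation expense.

Depreciable base = $252,788 − $13,400 = $239,388.
Year 1: DB = ⌊$252,788 × 125%/6⌋ = $52,664; SL = ⌊$239,388/6⌋ = $39,898 → take DB $52,664. Book value $200,124.
Year 2: DB = ⌊$200,124 × 125%/6⌋ = $41,692; SL = ⌊$186,724/5⌋ = $37,344 → take DB $41,692. Book value $158,432.
Year 3: DB = ⌊$158,432 × 125%/6⌋ = $33,006; SL = ⌊$145,032/4⌋ = $36,258 → take SL $36,258. Book value $122,174.
Year 4: DB = ⌊$122,174 × 125%/6⌋ = $25,452; SL = ⌊$108,774/3⌋ = $36,258 → take SL $36,258. Book value $85,916.

$36,258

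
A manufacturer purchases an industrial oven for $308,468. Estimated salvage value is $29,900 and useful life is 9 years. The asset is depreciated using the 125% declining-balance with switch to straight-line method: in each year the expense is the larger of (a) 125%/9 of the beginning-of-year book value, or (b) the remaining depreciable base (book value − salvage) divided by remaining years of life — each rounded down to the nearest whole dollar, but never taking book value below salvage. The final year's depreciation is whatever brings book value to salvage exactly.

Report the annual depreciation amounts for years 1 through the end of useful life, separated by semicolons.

$42,842; $36,892; $31,768; $27,844; $27,844; $27,844; $27,844; $27,845; $27,845

Depreciable base = $308,468 − $29,900 = $278,568.
Year 1: DB = ⌊$308,468 × 125%/9⌋ = $42,842; SL = ⌊$278,568/9⌋ = $30,952 → take DB $42,842. Book value $265,626.
Year 2: DB = ⌊$265,626 × 125%/9⌋ = $36,892; SL = ⌊$235,726/8⌋ = $29,465 → take DB $36,892. Book value $228,734.
Year 3: DB = ⌊$228,734 × 125%/9⌋ = $31,768; SL = ⌊$198,834/7⌋ = $28,404 → take DB $31,768. Book value $196,966.
Year 4: DB = ⌊$196,966 × 125%/9⌋ = $27,356; SL = ⌊$167,066/6⌋ = $27,844 → take SL $27,844. Book value $169,122.
Year 5: DB = ⌊$169,122 × 125%/9⌋ = $23,489; SL = ⌊$139,222/5⌋ = $27,844 → take SL $27,844. Book value $141,278.
Year 6: DB = ⌊$141,278 × 125%/9⌋ = $19,621; SL = ⌊$111,378/4⌋ = $27,844 → take SL $27,844. Book value $113,434.
Year 7: DB = ⌊$113,434 × 125%/9⌋ = $15,754; SL = ⌊$83,534/3⌋ = $27,844 → take SL $27,844. Book value $85,590.
Year 8: DB = ⌊$85,590 × 125%/9⌋ = $11,887; SL = ⌊$55,690/2⌋ = $27,845 → take SL $27,845. Book value $57,745.
Year 9 (final): $57,745 − $29,900 = $27,845. Book value $29,900.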